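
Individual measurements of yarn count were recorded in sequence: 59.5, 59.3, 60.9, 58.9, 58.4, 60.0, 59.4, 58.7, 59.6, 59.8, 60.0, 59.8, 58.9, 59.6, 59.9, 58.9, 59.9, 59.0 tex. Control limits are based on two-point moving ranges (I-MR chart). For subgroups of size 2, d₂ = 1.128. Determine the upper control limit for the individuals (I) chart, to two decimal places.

61.58

X̄ = (59.5 + 59.3 + 60.9 + 58.9 + 58.4 + 60.0 + 59.4 + 58.7 + 59.6 + 59.8 + 60.0 + 59.8 + 58.9 + 59.6 + 59.9 + 58.9 + 59.9 + 59.0) / 18 = 59.4722
Moving ranges: 0.2, 1.6, 2.0, 0.5, 1.6, 0.6, 0.7, 0.9, 0.2, 0.2, 0.2, 0.9, 0.7, 0.3, 1.0, 1.0, 0.9; M̄R̄ = 13.5000 / 17 = 0.7941
UCL = X̄ + 3·M̄R̄/d₂ = 59.4722 + 3 × 0.7941 / 1.128 = 61.5842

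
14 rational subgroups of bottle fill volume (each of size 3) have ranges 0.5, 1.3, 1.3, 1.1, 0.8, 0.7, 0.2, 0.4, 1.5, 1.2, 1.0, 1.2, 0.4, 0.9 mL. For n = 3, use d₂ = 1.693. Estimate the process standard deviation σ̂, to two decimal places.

R̄ = (0.5 + 1.3 + 1.3 + 1.1 + 0.8 + 0.7 + 0.2 + 0.4 + 1.5 + 1.2 + 1.0 + 1.2 + 0.4 + 0.9) / 14 = 0.8929
σ̂ = R̄ / d₂ = 0.8929 / 1.693 = 0.5274

0.53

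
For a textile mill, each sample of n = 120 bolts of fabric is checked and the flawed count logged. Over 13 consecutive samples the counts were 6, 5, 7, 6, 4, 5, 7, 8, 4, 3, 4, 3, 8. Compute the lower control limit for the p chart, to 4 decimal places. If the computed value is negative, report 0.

0.0000

p̄ = Σdᵢ / (k·n) = 70 / (13 × 120) = 0.04487
LCL = p̄ − 3·√(p̄(1−p̄)/n) = 0.04487 − 3 × 0.01890 = -0.01182 → 0 (negative, so LCL = 0)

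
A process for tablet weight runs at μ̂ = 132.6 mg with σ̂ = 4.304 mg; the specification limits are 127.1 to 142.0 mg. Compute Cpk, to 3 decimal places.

0.426

Cpu = (USL − μ̂) / (3σ̂) = (142.0 − 132.6) / (3 × 4.304) = 0.7280; Cpl = (μ̂ − LSL) / (3σ̂) = (132.6 − 127.1) / (3 × 4.304) = 0.4260; Cpk = min(Cpu, Cpl) = 0.4260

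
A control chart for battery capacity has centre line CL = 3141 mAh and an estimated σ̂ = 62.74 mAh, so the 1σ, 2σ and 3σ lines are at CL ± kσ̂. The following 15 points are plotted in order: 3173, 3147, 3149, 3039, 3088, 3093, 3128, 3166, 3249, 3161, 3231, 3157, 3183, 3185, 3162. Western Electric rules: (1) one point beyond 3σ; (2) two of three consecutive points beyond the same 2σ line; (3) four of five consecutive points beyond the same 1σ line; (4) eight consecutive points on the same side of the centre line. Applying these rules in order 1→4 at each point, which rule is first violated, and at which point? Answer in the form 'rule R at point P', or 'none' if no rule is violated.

rule 4 at point 15

Zone of each point (C = within 1σ̂, B = 1σ̂–2σ̂, A = 2σ̂–3σ̂, * = beyond 3σ̂; sign = side of CL): 1:+C, 2:+C, 3:+C, 4:-B, 5:-C, 6:-C, 7:-C, 8:+C, 9:+B, 10:+C, 11:+B, 12:+C, 13:+C, 14:+C, 15:+C
Rule 4 (eight consecutive points on the same side of the centre line) is satisfied at point 15.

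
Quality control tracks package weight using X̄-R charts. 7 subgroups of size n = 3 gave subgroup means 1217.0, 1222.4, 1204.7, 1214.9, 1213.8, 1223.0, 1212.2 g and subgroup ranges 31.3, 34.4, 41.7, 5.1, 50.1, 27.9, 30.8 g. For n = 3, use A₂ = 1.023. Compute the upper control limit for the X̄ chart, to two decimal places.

1247.77

X̄̄ = (1217.0 + 1222.4 + 1204.7 + 1214.9 + 1213.8 + 1223.0 + 1212.2) / 7 = 8508.0000 / 7 = 1215.4286
R̄ = (31.3 + 34.4 + 41.7 + 5.1 + 50.1 + 27.9 + 30.8) / 7 = 221.3000 / 7 = 31.6143
UCL = X̄̄ + A₂·R̄ = 1215.4286 + 1.023 × 31.6143 = 1247.7700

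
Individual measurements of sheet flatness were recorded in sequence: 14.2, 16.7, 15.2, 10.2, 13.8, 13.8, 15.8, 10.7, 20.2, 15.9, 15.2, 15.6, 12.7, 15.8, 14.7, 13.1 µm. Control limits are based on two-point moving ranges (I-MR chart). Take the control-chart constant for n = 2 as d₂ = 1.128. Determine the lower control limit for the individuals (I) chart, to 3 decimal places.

X̄ = (14.2 + 16.7 + 15.2 + 10.2 + 13.8 + 13.8 + 15.8 + 10.7 + 20.2 + 15.9 + 15.2 + 15.6 + 12.7 + 15.8 + 14.7 + 13.1) / 16 = 14.6000
Moving ranges: 2.5, 1.5, 5.0, 3.6, 0.0, 2.0, 5.1, 9.5, 4.3, 0.7, 0.4, 2.9, 3.1, 1.1, 1.6; M̄R̄ = 43.3000 / 15 = 2.8867
LCL = X̄ − 3·M̄R̄/d₂ = 14.6000 − 3 × 2.8867 / 1.128 = 6.9227

6.923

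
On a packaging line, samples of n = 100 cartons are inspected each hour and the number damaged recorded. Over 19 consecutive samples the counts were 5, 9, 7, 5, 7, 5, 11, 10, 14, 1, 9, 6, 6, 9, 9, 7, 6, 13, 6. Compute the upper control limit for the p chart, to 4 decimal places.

0.1560

p̄ = Σdᵢ / (k·n) = 145 / (19 × 100) = 0.07632
UCL = p̄ + 3·√(p̄(1−p̄)/n) = 0.07632 + 3 × √(0.07632×0.92368/100) = 0.07632 + 3 × 0.02655 = 0.15597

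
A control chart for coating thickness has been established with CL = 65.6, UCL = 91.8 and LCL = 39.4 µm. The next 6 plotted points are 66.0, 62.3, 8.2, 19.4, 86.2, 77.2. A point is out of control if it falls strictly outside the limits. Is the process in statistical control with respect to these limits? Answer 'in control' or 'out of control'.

Compare each point to [39.4, 91.8]: sample 3 = 8.2 < LCL; sample 4 = 19.4 < LCL.

out of control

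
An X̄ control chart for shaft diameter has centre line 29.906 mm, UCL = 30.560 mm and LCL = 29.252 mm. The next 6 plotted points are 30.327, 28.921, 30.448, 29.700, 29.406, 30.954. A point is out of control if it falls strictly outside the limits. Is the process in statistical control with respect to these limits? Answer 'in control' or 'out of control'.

out of control

Compare each point to [29.252, 30.560]: sample 2 = 28.921 < LCL; sample 6 = 30.954 > UCL.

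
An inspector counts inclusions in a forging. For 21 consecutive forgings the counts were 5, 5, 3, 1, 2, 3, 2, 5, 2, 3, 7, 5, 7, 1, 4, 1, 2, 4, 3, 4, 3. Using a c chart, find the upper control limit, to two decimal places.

8.98

c̄ = (5 + 5 + 3 + 1 + 2 + 3 + 2 + 5 + 2 + 3 + 7 + 5 + 7 + 1 + 4 + 1 + 2 + 4 + 3 + 4 + 3) / 21 = 72 / 21 = 3.4286
UCL = c̄ + 3√c̄ = 3.4286 + 3 × √3.4286 = 3.4286 + 3 × 1.8516 = 8.9835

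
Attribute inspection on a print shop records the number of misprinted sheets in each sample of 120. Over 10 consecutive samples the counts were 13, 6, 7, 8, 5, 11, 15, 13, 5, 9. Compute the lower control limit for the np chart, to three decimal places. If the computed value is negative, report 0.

p̄ = Σdᵢ / (k·n) = 92 / (10 × 120) = 0.07667
LCL = np̄ − 3·√(np̄(1−p̄)) = 9.2000 − 3 × 2.9146 = 0.4563

0.456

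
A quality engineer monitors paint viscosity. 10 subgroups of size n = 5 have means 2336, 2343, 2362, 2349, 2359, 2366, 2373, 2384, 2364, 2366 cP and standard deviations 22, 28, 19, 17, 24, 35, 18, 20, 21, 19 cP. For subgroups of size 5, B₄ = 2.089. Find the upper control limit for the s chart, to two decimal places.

s̄ = (22 + 28 + 19 + 17 + 24 + 35 + 18 + 20 + 21 + 19) / 10 = 22.3000
UCL_s = B₄·s̄ = 2.089 × 22.3000 = 46.5847

46.58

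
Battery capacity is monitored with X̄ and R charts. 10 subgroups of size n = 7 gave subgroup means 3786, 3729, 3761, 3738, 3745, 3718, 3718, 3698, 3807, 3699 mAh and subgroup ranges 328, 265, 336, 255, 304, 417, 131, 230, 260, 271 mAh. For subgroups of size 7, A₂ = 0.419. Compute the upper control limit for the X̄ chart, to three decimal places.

3857.094

X̄̄ = (3786 + 3729 + 3761 + 3738 + 3745 + 3718 + 3718 + 3698 + 3807 + 3699) / 10 = 37399.0000 / 10 = 3739.9000
R̄ = (328 + 265 + 336 + 255 + 304 + 417 + 131 + 230 + 260 + 271) / 10 = 2797.0000 / 10 = 279.7000
UCL = X̄̄ + A₂·R̄ = 3739.9000 + 0.419 × 279.7000 = 3857.0943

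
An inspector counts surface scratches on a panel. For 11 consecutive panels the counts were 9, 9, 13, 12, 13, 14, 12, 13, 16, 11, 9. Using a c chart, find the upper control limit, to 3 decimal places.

22.262

c̄ = (9 + 9 + 13 + 12 + 13 + 14 + 12 + 13 + 16 + 11 + 9) / 11 = 131 / 11 = 11.9091
UCL = c̄ + 3√c̄ = 11.9091 + 3 × √11.9091 = 11.9091 + 3 × 3.4510 = 22.2620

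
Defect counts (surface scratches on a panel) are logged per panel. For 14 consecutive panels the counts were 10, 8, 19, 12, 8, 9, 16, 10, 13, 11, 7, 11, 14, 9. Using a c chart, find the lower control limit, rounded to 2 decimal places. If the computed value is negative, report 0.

1.17

c̄ = (10 + 8 + 19 + 12 + 8 + 9 + 16 + 10 + 13 + 11 + 7 + 11 + 14 + 9) / 14 = 157 / 14 = 11.2143
LCL = c̄ − 3√c̄ = 11.2143 − 3 × 3.3488 = 1.1680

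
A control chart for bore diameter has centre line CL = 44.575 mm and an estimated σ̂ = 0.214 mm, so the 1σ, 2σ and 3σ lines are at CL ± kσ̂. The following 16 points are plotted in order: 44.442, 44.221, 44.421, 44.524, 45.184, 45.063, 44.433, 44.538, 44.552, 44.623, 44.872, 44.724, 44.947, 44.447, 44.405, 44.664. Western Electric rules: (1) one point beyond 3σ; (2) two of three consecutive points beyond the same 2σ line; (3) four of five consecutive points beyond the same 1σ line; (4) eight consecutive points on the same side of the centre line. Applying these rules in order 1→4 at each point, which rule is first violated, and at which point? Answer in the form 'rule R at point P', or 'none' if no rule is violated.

Zone of each point (C = within 1σ̂, B = 1σ̂–2σ̂, A = 2σ̂–3σ̂, * = beyond 3σ̂; sign = side of CL): 1:-C, 2:-B, 3:-C, 4:-C, 5:+A, 6:+A, 7:-C, 8:-C, 9:-C, 10:+C, 11:+B, 12:+C, 13:+B, 14:-C, 15:-C, 16:+C
Rule 2 (two of three consecutive points beyond the same 2σ limit) is satisfied at point 6.

rule 2 at point 6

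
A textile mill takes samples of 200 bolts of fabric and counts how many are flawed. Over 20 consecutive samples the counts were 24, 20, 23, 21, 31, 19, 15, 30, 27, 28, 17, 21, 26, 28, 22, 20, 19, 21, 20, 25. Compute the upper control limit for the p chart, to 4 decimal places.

0.1817

p̄ = Σdᵢ / (k·n) = 457 / (20 × 200) = 0.11425
UCL = p̄ + 3·√(p̄(1−p̄)/n) = 0.11425 + 3 × √(0.11425×0.88575/200) = 0.11425 + 3 × 0.02249 = 0.18173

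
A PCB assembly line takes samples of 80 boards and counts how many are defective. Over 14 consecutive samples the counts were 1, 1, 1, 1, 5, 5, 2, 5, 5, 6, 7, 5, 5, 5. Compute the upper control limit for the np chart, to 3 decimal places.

p̄ = Σdᵢ / (k·n) = 54 / (14 × 80) = 0.04821
UCL = np̄ + 3·√(np̄(1−p̄)) = 3.8571 + 3 × √(3.8571×0.95179) = 3.8571 + 3 × 1.9160 = 9.6052

9.605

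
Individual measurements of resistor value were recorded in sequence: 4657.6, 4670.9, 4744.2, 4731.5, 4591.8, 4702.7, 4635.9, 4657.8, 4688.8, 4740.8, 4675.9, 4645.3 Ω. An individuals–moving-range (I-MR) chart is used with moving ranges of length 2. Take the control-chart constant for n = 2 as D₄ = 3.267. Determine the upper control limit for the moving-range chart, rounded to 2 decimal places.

183.28

Moving ranges: 13.3, 73.3, 12.7, 139.7, 110.9, 66.8, 21.9, 31.0, 52.0, 64.9, 30.6; M̄R̄ = 617.1000 / 11 = 56.1000
UCL_MR = D₄·M̄R̄ = 3.267 × 56.1000 = 183.2787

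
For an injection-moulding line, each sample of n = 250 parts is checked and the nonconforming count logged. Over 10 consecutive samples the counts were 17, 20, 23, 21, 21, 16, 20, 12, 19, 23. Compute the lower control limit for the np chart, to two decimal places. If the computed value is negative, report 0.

6.57

p̄ = Σdᵢ / (k·n) = 192 / (10 × 250) = 0.07680
LCL = np̄ − 3·√(np̄(1−p̄)) = 19.2000 − 3 × 4.2102 = 6.5695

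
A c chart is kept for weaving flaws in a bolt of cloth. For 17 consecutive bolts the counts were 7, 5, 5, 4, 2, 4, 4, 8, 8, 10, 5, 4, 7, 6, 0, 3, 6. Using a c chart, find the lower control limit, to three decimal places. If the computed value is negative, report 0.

0.000

c̄ = (7 + 5 + 5 + 4 + 2 + 4 + 4 + 8 + 8 + 10 + 5 + 4 + 7 + 6 + 0 + 3 + 6) / 17 = 88 / 17 = 5.1765
LCL = c̄ − 3√c̄ = 5.1765 − 3 × 2.2752 = -1.6491 → 0 (cannot be negative)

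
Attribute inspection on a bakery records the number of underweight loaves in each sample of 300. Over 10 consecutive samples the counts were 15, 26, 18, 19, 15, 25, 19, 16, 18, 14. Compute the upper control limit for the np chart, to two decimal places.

p̄ = Σdᵢ / (k·n) = 185 / (10 × 300) = 0.06167
UCL = np̄ + 3·√(np̄(1−p̄)) = 18.5000 + 3 × √(18.5000×0.93833) = 18.5000 + 3 × 4.1664 = 30.9993

31.00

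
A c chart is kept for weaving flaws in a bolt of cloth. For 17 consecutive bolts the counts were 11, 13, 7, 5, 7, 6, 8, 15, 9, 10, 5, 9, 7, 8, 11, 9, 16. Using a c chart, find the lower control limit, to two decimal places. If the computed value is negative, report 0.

0.09

c̄ = (11 + 13 + 7 + 5 + 7 + 6 + 8 + 15 + 9 + 10 + 5 + 9 + 7 + 8 + 11 + 9 + 16) / 17 = 156 / 17 = 9.1765
LCL = c̄ − 3√c̄ = 9.1765 − 3 × 3.0293 = 0.0887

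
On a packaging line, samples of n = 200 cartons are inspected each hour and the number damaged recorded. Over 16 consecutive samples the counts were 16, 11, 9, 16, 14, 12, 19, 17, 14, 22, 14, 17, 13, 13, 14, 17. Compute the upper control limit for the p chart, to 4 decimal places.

0.1300

p̄ = Σdᵢ / (k·n) = 238 / (16 × 200) = 0.07437
UCL = p̄ + 3·√(p̄(1−p̄)/n) = 0.07437 + 3 × √(0.07437×0.92563/200) = 0.07437 + 3 × 0.01855 = 0.13003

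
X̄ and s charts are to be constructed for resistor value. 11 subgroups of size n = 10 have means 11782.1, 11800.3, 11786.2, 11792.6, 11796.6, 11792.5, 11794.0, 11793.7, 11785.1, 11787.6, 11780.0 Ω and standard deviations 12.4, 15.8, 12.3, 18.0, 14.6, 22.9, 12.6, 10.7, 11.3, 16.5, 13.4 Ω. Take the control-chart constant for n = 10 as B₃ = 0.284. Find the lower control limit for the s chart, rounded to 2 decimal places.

s̄ = (12.4 + 15.8 + 12.3 + 18.0 + 14.6 + 22.9 + 12.6 + 10.7 + 11.3 + 16.5 + 13.4) / 11 = 14.5909
LCL_s = B₃·s̄ = 0.284 × 14.5909 = 4.1438

4.14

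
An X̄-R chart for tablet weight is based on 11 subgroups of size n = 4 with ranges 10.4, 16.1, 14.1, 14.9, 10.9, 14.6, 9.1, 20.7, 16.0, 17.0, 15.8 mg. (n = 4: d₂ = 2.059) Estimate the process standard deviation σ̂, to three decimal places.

R̄ = (10.4 + 16.1 + 14.1 + 14.9 + 10.9 + 14.6 + 9.1 + 20.7 + 16.0 + 17.0 + 15.8) / 11 = 14.5091
σ̂ = R̄ / d₂ = 14.5091 / 2.059 = 7.0467

7.047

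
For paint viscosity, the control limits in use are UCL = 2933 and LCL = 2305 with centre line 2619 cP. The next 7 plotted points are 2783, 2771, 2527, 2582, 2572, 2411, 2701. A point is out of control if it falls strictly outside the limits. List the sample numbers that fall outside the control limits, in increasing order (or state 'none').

none

All 7 points lie within [2305, 2933].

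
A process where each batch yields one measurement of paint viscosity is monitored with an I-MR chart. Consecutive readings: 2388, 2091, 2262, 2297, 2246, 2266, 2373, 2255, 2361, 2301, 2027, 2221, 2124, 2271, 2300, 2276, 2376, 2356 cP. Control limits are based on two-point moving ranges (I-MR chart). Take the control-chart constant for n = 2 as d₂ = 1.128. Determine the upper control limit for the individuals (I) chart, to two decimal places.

X̄ = (2388 + 2091 + 2262 + 2297 + 2246 + 2266 + 2373 + 2255 + 2361 + 2301 + 2027 + 2221 + 2124 + 2271 + 2300 + 2276 + 2376 + 2356) / 18 = 2266.1667
Moving ranges: 297, 171, 35, 51, 20, 107, 118, 106, 60, 274, 194, 97, 147, 29, 24, 100, 20; M̄R̄ = 1850.0000 / 17 = 108.8235
UCL = X̄ + 3·M̄R̄/d₂ = 2266.1667 + 3 × 108.8235 / 1.128 = 2555.5909

2555.59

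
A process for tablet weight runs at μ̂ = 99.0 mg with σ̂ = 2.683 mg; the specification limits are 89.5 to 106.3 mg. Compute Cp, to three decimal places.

1.044

Cp = (USL − LSL) / (6σ̂) = (106.3 − 89.5) / (6 × 2.683) = 16.8000 / 16.0980 = 1.0436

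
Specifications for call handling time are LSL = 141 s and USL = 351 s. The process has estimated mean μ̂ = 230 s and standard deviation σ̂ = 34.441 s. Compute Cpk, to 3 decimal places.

Cpu = (USL − μ̂) / (3σ̂) = (351 − 230) / (3 × 34.441) = 1.1711; Cpl = (μ̂ − LSL) / (3σ̂) = (230 − 141) / (3 × 34.441) = 0.8614; Cpk = min(Cpu, Cpl) = 0.8614

0.861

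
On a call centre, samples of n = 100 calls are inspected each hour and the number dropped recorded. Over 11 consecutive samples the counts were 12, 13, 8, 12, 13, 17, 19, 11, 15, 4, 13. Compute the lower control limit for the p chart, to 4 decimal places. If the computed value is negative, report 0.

0.0255

p̄ = Σdᵢ / (k·n) = 137 / (11 × 100) = 0.12455
LCL = p̄ − 3·√(p̄(1−p̄)/n) = 0.12455 − 3 × 0.03302 = 0.02548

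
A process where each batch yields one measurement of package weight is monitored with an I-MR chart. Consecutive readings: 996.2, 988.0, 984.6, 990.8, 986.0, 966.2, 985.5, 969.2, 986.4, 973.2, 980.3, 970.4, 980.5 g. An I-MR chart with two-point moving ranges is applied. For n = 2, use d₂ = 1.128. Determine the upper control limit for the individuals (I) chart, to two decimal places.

X̄ = (996.2 + 988.0 + 984.6 + 990.8 + 986.0 + 966.2 + 985.5 + 969.2 + 986.4 + 973.2 + 980.3 + 970.4 + 980.5) / 13 = 981.3308
Moving ranges: 8.2, 3.4, 6.2, 4.8, 19.8, 19.3, 16.3, 17.2, 13.2, 7.1, 9.9, 10.1; M̄R̄ = 135.5000 / 12 = 11.2917
UCL = X̄ + 3·M̄R̄/d₂ = 981.3308 + 3 × 11.2917 / 1.128 = 1011.3618

1011.36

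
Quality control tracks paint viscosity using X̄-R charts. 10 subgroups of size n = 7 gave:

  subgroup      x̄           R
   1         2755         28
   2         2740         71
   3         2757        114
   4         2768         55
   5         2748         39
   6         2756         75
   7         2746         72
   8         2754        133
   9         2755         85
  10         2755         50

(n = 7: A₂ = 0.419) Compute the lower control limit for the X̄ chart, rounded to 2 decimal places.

X̄̄ = (2755 + 2740 + 2757 + 2768 + 2748 + 2756 + 2746 + 2754 + 2755 + 2755) / 10 = 27534.0000 / 10 = 2753.4000
R̄ = (28 + 71 + 114 + 55 + 39 + 75 + 72 + 133 + 85 + 50) / 10 = 722.0000 / 10 = 72.2000
LCL = X̄̄ − A₂·R̄ = 2753.4000 − 0.419 × 72.2000 = 2723.1482

2723.15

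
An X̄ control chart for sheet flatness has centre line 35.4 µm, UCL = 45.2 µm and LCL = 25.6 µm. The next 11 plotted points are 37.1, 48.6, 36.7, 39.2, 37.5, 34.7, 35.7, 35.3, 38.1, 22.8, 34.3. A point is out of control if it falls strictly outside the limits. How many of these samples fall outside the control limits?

Compare each point to [25.6, 45.2]: sample 2 = 48.6 > UCL; sample 10 = 22.8 < LCL.

2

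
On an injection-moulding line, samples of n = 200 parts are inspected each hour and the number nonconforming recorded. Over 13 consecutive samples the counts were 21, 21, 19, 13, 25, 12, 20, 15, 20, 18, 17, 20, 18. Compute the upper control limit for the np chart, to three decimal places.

30.642

p̄ = Σdᵢ / (k·n) = 239 / (13 × 200) = 0.09192
UCL = np̄ + 3·√(np̄(1−p̄)) = 18.3846 + 3 × √(18.3846×0.90808) = 18.3846 + 3 × 4.0859 = 30.6423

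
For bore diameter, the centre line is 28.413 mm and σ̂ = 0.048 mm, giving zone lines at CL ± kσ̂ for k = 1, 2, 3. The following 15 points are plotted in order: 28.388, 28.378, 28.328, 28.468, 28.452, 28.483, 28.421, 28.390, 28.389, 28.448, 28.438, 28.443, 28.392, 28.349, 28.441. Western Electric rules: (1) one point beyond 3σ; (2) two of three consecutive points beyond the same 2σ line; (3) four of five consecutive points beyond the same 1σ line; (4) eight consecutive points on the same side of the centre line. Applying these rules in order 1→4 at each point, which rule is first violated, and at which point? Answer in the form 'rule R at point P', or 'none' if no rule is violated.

Zone of each point (C = within 1σ̂, B = 1σ̂–2σ̂, A = 2σ̂–3σ̂, * = beyond 3σ̂; sign = side of CL): 1:-C, 2:-C, 3:-B, 4:+B, 5:+C, 6:+B, 7:+C, 8:-C, 9:-C, 10:+C, 11:+C, 12:+C, 13:-C, 14:-B, 15:+C
No rule fires across all 15 points.

none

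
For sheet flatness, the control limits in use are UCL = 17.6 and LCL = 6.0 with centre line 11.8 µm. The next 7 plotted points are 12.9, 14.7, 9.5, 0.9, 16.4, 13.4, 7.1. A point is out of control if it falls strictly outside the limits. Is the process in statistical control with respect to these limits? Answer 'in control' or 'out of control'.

Compare each point to [6.0, 17.6]: sample 4 = 0.9 < LCL.

out of control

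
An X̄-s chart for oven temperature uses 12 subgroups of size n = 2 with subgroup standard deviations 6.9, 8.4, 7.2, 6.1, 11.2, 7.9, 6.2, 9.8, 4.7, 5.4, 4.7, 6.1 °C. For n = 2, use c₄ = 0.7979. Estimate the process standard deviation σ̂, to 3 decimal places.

s̄ = (6.9 + 8.4 + 7.2 + 6.1 + 11.2 + 7.9 + 6.2 + 9.8 + 4.7 + 5.4 + 4.7 + 6.1) / 12 = 7.0500
σ̂ = s̄ / c₄ = 7.0500 / 0.7979 = 8.8357

8.836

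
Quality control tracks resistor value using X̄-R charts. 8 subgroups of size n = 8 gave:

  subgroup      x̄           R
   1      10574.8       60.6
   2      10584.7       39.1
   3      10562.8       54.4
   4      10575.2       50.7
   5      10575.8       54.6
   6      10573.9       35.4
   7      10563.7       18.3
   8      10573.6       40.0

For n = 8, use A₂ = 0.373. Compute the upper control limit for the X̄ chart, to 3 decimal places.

10589.526

X̄̄ = (10574.8 + 10584.7 + 10562.8 + 10575.2 + 10575.8 + 10573.9 + 10563.7 + 10573.6) / 8 = 84584.5000 / 8 = 10573.0625
R̄ = (60.6 + 39.1 + 54.4 + 50.7 + 54.6 + 35.4 + 18.3 + 40.0) / 8 = 353.1000 / 8 = 44.1375
UCL = X̄̄ + A₂·R̄ = 10573.0625 + 0.373 × 44.1375 = 10589.5258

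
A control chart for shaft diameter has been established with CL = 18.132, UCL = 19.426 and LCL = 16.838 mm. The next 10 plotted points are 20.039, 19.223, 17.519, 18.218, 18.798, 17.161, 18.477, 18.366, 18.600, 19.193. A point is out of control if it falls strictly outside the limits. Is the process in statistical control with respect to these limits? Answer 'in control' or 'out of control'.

Compare each point to [16.838, 19.426]: sample 1 = 20.039 > UCL.

out of control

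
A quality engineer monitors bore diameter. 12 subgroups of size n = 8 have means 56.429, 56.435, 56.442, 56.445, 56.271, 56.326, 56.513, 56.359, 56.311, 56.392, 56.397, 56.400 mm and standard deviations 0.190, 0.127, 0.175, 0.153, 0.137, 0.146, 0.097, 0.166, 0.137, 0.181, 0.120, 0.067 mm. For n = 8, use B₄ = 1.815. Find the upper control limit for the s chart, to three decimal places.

0.257

s̄ = (0.190 + 0.127 + 0.175 + 0.153 + 0.137 + 0.146 + 0.097 + 0.166 + 0.137 + 0.181 + 0.120 + 0.067) / 12 = 0.1413
UCL_s = B₄·s̄ = 1.815 × 0.1413 = 0.2565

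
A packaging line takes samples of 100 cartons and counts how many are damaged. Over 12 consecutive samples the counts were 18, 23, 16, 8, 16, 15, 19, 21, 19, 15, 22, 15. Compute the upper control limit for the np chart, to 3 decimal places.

p̄ = Σdᵢ / (k·n) = 207 / (12 × 100) = 0.17250
UCL = np̄ + 3·√(np̄(1−p̄)) = 17.2500 + 3 × √(17.2500×0.82750) = 17.2500 + 3 × 3.7781 = 28.5844

28.584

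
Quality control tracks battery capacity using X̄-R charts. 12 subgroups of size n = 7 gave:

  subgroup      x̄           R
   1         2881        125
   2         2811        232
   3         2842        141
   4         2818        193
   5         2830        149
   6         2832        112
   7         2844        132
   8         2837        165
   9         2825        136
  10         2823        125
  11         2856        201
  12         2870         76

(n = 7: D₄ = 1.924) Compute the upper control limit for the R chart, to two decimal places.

R̄ = (125 + 232 + 141 + 193 + 149 + 112 + 132 + 165 + 136 + 125 + 201 + 76) / 12 = 1787.0000 / 12 = 148.9167
UCL_R = D₄·R̄ = 1.924 × 148.9167 = 286.5157

286.52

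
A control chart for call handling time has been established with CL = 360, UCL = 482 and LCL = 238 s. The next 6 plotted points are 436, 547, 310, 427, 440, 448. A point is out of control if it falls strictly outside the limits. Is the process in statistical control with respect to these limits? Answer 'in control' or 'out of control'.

Compare each point to [238, 482]: sample 2 = 547 > UCL.

out of control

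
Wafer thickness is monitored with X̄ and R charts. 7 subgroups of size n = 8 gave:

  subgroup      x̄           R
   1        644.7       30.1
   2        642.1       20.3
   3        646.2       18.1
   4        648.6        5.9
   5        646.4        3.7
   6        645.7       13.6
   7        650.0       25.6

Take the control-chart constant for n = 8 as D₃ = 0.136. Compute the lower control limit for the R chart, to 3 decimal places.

R̄ = (30.1 + 20.3 + 18.1 + 5.9 + 3.7 + 13.6 + 25.6) / 7 = 117.3000 / 7 = 16.7571
LCL_R = D₃·R̄ = 0.136 × 16.7571 = 2.2790

2.279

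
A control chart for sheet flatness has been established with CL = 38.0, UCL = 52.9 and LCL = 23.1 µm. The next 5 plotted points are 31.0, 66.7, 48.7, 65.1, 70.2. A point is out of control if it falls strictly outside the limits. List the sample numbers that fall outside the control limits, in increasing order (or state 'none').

2, 4, 5

Compare each point to [23.1, 52.9]: sample 2 = 66.7 > UCL; sample 4 = 65.1 > UCL; sample 5 = 70.2 > UCL.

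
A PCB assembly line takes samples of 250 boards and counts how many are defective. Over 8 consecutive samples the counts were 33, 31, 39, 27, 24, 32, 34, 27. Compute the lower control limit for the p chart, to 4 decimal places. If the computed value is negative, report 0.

0.0611

p̄ = Σdᵢ / (k·n) = 247 / (8 × 250) = 0.12350
LCL = p̄ − 3·√(p̄(1−p̄)/n) = 0.12350 − 3 × 0.02081 = 0.06107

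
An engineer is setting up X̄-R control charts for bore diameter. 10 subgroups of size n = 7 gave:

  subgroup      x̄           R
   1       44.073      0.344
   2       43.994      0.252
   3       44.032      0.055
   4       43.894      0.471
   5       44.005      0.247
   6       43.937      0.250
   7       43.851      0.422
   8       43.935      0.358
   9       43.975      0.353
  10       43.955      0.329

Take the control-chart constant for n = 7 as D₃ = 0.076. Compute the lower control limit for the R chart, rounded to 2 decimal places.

R̄ = (0.344 + 0.252 + 0.055 + 0.471 + 0.247 + 0.250 + 0.422 + 0.358 + 0.353 + 0.329) / 10 = 3.0810 / 10 = 0.3081
LCL_R = D₃·R̄ = 0.076 × 0.3081 = 0.0234

0.02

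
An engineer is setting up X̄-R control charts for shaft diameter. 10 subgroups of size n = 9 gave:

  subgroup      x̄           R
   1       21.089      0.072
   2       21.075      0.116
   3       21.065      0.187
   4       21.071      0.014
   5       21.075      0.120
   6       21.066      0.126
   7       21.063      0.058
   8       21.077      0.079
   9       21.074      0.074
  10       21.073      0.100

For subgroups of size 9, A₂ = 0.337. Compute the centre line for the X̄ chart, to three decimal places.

21.073

X̄̄ = (21.089 + 21.075 + 21.065 + 21.071 + 21.075 + 21.066 + 21.063 + 21.077 + 21.074 + 21.073) / 10 = 210.7280 / 10 = 21.0728
CL = X̄̄ = 21.0728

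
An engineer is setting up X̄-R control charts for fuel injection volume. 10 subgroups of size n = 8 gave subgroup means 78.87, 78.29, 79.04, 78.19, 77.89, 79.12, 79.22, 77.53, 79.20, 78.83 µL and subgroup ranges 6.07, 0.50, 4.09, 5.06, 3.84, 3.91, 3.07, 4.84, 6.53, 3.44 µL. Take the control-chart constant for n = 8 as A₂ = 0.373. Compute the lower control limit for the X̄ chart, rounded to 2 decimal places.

77.08

X̄̄ = (78.87 + 78.29 + 79.04 + 78.19 + 77.89 + 79.12 + 79.22 + 77.53 + 79.20 + 78.83) / 10 = 786.1800 / 10 = 78.6180
R̄ = (6.07 + 0.50 + 4.09 + 5.06 + 3.84 + 3.91 + 3.07 + 4.84 + 6.53 + 3.44) / 10 = 41.3500 / 10 = 4.1350
LCL = X̄̄ − A₂·R̄ = 78.6180 − 0.373 × 4.1350 = 77.0756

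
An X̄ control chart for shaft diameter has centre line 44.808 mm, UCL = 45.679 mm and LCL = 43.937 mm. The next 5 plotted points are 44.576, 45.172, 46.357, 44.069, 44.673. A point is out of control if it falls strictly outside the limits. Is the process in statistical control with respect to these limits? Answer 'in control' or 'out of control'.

out of control

Compare each point to [43.937, 45.679]: sample 3 = 46.357 > UCL.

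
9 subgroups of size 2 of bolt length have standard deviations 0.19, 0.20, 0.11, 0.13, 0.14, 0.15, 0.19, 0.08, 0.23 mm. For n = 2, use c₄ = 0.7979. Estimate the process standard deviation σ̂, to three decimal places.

s̄ = (0.19 + 0.20 + 0.11 + 0.13 + 0.14 + 0.15 + 0.19 + 0.08 + 0.23) / 9 = 0.1578
σ̂ = s̄ / c₄ = 0.1578 / 0.7979 = 0.1977

0.198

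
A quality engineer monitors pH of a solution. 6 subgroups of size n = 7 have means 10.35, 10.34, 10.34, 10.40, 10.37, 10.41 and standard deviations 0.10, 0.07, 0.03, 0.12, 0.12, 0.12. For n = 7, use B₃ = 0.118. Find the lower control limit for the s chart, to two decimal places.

s̄ = (0.10 + 0.07 + 0.03 + 0.12 + 0.12 + 0.12) / 6 = 0.0933
LCL_s = B₃·s̄ = 0.118 × 0.0933 = 0.0110

0.01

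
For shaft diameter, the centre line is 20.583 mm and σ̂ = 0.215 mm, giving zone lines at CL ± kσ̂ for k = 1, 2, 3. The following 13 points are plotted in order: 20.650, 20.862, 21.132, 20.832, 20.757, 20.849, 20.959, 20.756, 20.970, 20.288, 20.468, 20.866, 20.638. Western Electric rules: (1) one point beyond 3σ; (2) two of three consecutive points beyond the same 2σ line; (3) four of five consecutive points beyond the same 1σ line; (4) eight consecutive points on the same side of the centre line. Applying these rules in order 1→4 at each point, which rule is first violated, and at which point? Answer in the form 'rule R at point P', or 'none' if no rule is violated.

Zone of each point (C = within 1σ̂, B = 1σ̂–2σ̂, A = 2σ̂–3σ̂, * = beyond 3σ̂; sign = side of CL): 1:+C, 2:+B, 3:+A, 4:+B, 5:+C, 6:+B, 7:+B, 8:+C, 9:+B, 10:-B, 11:-C, 12:+B, 13:+C
Rule 3 (four of five consecutive points beyond the same 1σ limit) is satisfied at point 6.

rule 3 at point 6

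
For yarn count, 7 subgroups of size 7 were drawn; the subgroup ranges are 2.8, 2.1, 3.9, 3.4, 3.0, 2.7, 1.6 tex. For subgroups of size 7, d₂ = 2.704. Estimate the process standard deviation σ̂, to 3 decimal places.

1.030

R̄ = (2.8 + 2.1 + 3.9 + 3.4 + 3.0 + 2.7 + 1.6) / 7 = 2.7857
σ̂ = R̄ / d₂ = 2.7857 / 2.704 = 1.0302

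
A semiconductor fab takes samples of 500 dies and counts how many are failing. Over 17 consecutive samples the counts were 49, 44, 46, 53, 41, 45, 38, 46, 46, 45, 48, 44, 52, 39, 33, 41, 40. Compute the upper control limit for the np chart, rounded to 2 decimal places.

p̄ = Σdᵢ / (k·n) = 750 / (17 × 500) = 0.08824
UCL = np̄ + 3·√(np̄(1−p̄)) = 44.1176 + 3 × √(44.1176×0.91176) = 44.1176 + 3 × 6.3423 = 63.1446

63.14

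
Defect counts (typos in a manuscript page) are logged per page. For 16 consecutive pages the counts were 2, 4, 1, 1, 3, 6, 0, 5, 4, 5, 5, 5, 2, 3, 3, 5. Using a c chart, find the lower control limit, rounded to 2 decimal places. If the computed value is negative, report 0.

c̄ = (2 + 4 + 1 + 1 + 3 + 6 + 0 + 5 + 4 + 5 + 5 + 5 + 2 + 3 + 3 + 5) / 16 = 54 / 16 = 3.3750
LCL = c̄ − 3√c̄ = 3.3750 − 3 × 1.8371 = -2.1364 → 0 (cannot be negative)

0.00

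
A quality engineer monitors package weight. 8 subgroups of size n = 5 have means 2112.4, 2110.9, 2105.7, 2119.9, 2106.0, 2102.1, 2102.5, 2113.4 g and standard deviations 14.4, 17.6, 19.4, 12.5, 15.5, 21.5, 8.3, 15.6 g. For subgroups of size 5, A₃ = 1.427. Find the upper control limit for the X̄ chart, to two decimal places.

2131.37

X̄̄ = (2112.4 + 2110.9 + 2105.7 + 2119.9 + 2106.0 + 2102.1 + 2102.5 + 2113.4) / 8 = 2109.1125
s̄ = (14.4 + 17.6 + 19.4 + 12.5 + 15.5 + 21.5 + 8.3 + 15.6) / 8 = 15.6000
UCL = X̄̄ + A₃·s̄ = 2109.1125 + 1.427 × 15.6000 = 2131.3737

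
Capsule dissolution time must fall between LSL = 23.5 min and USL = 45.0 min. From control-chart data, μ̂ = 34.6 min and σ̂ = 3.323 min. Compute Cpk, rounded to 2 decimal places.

Cpu = (USL − μ̂) / (3σ̂) = (45.0 − 34.6) / (3 × 3.323) = 1.0432; Cpl = (μ̂ − LSL) / (3σ̂) = (34.6 − 23.5) / (3 × 3.323) = 1.1135; Cpk = min(Cpu, Cpl) = 1.0432

1.04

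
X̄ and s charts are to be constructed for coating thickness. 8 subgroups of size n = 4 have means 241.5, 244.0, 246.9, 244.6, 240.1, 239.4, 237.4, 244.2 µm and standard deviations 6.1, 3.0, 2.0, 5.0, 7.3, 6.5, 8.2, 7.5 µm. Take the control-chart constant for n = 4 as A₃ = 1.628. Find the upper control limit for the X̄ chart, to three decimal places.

251.542

X̄̄ = (241.5 + 244.0 + 246.9 + 244.6 + 240.1 + 239.4 + 237.4 + 244.2) / 8 = 242.2625
s̄ = (6.1 + 3.0 + 2.0 + 5.0 + 7.3 + 6.5 + 8.2 + 7.5) / 8 = 5.7000
UCL = X̄̄ + A₃·s̄ = 242.2625 + 1.628 × 5.7000 = 251.5421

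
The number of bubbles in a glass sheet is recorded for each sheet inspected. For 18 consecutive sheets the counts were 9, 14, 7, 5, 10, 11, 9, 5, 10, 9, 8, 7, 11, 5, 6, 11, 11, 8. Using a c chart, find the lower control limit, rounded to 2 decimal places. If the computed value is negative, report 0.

0.00

c̄ = (9 + 14 + 7 + 5 + 10 + 11 + 9 + 5 + 10 + 9 + 8 + 7 + 11 + 5 + 6 + 11 + 11 + 8) / 18 = 156 / 18 = 8.6667
LCL = c̄ − 3√c̄ = 8.6667 − 3 × 2.9439 = -0.1651 → 0 (cannot be negative)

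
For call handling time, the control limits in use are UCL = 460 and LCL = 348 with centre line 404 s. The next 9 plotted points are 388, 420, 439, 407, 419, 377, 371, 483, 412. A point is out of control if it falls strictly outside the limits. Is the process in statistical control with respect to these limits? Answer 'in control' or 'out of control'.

out of control

Compare each point to [348, 460]: sample 8 = 483 > UCL.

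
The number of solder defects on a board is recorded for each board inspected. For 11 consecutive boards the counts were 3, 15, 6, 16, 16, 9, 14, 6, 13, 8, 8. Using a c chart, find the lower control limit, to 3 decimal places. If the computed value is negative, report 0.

0.706

c̄ = (3 + 15 + 6 + 16 + 16 + 9 + 14 + 6 + 13 + 8 + 8) / 11 = 114 / 11 = 10.3636
LCL = c̄ − 3√c̄ = 10.3636 − 3 × 3.2193 = 0.7059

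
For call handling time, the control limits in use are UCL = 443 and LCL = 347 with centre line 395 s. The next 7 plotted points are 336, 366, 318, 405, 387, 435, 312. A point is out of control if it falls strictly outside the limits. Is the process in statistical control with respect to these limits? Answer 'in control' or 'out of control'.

out of control

Compare each point to [347, 443]: sample 1 = 336 < LCL; sample 3 = 318 < LCL; sample 7 = 312 < LCL.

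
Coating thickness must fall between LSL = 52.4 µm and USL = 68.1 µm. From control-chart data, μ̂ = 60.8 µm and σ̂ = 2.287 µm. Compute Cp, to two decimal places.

1.14

Cp = (USL − LSL) / (6σ̂) = (68.1 − 52.4) / (6 × 2.287) = 15.7000 / 13.7220 = 1.1441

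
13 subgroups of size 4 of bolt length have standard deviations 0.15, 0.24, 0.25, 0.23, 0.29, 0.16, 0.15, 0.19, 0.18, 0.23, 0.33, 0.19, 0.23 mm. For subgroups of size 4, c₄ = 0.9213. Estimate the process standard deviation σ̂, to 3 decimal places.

0.235

s̄ = (0.15 + 0.24 + 0.25 + 0.23 + 0.29 + 0.16 + 0.15 + 0.19 + 0.18 + 0.23 + 0.33 + 0.19 + 0.23) / 13 = 0.2169
σ̂ = s̄ / c₄ = 0.2169 / 0.9213 = 0.2355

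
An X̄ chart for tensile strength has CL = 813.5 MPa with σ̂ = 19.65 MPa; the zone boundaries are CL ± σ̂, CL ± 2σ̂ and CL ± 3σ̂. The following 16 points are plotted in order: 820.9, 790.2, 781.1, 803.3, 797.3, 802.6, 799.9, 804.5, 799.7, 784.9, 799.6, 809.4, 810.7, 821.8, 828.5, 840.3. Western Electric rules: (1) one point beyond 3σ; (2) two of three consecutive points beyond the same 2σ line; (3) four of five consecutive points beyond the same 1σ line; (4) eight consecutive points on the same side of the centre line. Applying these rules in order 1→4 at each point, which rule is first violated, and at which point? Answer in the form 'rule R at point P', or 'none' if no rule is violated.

Zone of each point (C = within 1σ̂, B = 1σ̂–2σ̂, A = 2σ̂–3σ̂, * = beyond 3σ̂; sign = side of CL): 1:+C, 2:-B, 3:-B, 4:-C, 5:-C, 6:-C, 7:-C, 8:-C, 9:-C, 10:-B, 11:-C, 12:-C, 13:-C, 14:+C, 15:+C, 16:+B
Rule 4 (eight consecutive points on the same side of the centre line) is satisfied at point 9.

rule 4 at point 9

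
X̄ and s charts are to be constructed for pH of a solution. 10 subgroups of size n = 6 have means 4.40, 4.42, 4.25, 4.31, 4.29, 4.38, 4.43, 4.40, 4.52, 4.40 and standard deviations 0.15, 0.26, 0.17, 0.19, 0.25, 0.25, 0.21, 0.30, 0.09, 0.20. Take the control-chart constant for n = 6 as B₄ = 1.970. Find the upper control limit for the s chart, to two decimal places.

s̄ = (0.15 + 0.26 + 0.17 + 0.19 + 0.25 + 0.25 + 0.21 + 0.30 + 0.09 + 0.20) / 10 = 0.2070
UCL_s = B₄·s̄ = 1.970 × 0.2070 = 0.4078

0.41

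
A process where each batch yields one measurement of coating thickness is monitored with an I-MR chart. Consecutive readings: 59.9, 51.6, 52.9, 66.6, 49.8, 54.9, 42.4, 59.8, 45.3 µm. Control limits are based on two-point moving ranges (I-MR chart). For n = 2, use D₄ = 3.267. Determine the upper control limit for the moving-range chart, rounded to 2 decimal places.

Moving ranges: 8.3, 1.3, 13.7, 16.8, 5.1, 12.5, 17.4, 14.5; M̄R̄ = 89.6000 / 8 = 11.2000
UCL_MR = D₄·M̄R̄ = 3.267 × 11.2000 = 36.5904

36.59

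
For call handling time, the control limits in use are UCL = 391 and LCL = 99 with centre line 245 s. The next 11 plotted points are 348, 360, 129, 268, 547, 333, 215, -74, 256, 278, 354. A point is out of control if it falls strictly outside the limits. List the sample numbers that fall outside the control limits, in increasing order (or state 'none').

Compare each point to [99, 391]: sample 5 = 547 > UCL; sample 8 = -74 < LCL.

5, 8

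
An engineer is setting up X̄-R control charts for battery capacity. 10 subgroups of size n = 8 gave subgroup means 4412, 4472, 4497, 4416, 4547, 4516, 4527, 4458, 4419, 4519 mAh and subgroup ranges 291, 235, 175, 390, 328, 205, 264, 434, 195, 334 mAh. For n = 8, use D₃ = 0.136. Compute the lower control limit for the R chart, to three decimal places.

38.774

R̄ = (291 + 235 + 175 + 390 + 328 + 205 + 264 + 434 + 195 + 334) / 10 = 2851.0000 / 10 = 285.1000
LCL_R = D₃·R̄ = 0.136 × 285.1000 = 38.7736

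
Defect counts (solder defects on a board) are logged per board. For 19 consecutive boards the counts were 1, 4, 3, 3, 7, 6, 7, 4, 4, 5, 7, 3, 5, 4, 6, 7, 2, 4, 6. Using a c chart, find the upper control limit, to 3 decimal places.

11.088

c̄ = (1 + 4 + 3 + 3 + 7 + 6 + 7 + 4 + 4 + 5 + 7 + 3 + 5 + 4 + 6 + 7 + 2 + 4 + 6) / 19 = 88 / 19 = 4.6316
UCL = c̄ + 3√c̄ = 4.6316 + 3 × √4.6316 = 4.6316 + 3 × 2.1521 = 11.0879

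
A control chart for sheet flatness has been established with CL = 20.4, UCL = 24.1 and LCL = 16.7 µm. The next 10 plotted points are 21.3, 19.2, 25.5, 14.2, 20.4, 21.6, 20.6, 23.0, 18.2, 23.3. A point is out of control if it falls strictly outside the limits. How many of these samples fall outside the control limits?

Compare each point to [16.7, 24.1]: sample 3 = 25.5 > UCL; sample 4 = 14.2 < LCL.

2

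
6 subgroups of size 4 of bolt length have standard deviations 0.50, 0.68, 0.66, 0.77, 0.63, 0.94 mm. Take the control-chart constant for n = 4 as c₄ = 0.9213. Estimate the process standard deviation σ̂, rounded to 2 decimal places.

s̄ = (0.50 + 0.68 + 0.66 + 0.77 + 0.63 + 0.94) / 6 = 0.6967
σ̂ = s̄ / c₄ = 0.6967 / 0.9213 = 0.7562

0.76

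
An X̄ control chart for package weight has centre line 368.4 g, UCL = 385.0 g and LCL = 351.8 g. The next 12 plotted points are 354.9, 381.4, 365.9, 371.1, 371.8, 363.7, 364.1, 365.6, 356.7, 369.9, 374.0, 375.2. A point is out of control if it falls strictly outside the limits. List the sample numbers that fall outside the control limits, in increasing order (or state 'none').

none

All 12 points lie within [351.8, 385.0].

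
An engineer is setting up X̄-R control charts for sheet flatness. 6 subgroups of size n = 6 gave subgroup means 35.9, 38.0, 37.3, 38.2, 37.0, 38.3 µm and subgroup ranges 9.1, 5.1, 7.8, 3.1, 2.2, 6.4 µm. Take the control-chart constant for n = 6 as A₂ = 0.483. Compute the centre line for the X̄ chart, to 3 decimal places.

X̄̄ = (35.9 + 38.0 + 37.3 + 38.2 + 37.0 + 38.3) / 6 = 224.7000 / 6 = 37.4500
CL = X̄̄ = 37.4500

37.450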